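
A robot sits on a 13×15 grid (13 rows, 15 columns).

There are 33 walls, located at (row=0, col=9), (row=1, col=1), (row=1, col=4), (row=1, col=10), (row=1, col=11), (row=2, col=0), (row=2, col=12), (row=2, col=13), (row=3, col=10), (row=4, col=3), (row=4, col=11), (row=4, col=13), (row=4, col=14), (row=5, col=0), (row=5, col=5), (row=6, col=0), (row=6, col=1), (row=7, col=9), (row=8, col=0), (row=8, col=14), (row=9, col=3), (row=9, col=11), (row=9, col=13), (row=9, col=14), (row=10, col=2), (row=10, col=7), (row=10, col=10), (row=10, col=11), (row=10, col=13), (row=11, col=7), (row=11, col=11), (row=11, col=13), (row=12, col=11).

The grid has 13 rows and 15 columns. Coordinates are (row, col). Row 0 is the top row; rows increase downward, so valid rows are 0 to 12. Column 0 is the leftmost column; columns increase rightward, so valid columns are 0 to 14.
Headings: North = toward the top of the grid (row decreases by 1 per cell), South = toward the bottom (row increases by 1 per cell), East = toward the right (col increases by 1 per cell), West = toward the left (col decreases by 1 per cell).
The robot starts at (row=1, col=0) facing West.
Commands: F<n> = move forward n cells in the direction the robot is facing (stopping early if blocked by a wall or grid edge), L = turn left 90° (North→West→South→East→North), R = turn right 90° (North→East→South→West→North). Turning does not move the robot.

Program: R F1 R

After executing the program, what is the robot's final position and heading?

Start: (row=1, col=0), facing West
  R: turn right, now facing North
  F1: move forward 1, now at (row=0, col=0)
  R: turn right, now facing East
Final: (row=0, col=0), facing East

Answer: Final position: (row=0, col=0), facing East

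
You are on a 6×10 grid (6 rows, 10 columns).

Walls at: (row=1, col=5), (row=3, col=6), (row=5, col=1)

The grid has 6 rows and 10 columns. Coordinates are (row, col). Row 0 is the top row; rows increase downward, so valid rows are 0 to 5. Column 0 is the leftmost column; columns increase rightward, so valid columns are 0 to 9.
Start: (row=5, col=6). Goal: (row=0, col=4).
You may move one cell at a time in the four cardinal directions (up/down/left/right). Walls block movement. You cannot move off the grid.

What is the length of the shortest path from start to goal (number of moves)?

BFS from (row=5, col=6) until reaching (row=0, col=4):
  Distance 0: (row=5, col=6)
  Distance 1: (row=4, col=6), (row=5, col=5), (row=5, col=7)
  Distance 2: (row=4, col=5), (row=4, col=7), (row=5, col=4), (row=5, col=8)
  Distance 3: (row=3, col=5), (row=3, col=7), (row=4, col=4), (row=4, col=8), (row=5, col=3), (row=5, col=9)
  Distance 4: (row=2, col=5), (row=2, col=7), (row=3, col=4), (row=3, col=8), (row=4, col=3), (row=4, col=9), (row=5, col=2)
  Distance 5: (row=1, col=7), (row=2, col=4), (row=2, col=6), (row=2, col=8), (row=3, col=3), (row=3, col=9), (row=4, col=2)
  Distance 6: (row=0, col=7), (row=1, col=4), (row=1, col=6), (row=1, col=8), (row=2, col=3), (row=2, col=9), (row=3, col=2), (row=4, col=1)
  Distance 7: (row=0, col=4), (row=0, col=6), (row=0, col=8), (row=1, col=3), (row=1, col=9), (row=2, col=2), (row=3, col=1), (row=4, col=0)  <- goal reached here
One shortest path (7 moves): (row=5, col=6) -> (row=5, col=5) -> (row=5, col=4) -> (row=4, col=4) -> (row=3, col=4) -> (row=2, col=4) -> (row=1, col=4) -> (row=0, col=4)

Answer: Shortest path length: 7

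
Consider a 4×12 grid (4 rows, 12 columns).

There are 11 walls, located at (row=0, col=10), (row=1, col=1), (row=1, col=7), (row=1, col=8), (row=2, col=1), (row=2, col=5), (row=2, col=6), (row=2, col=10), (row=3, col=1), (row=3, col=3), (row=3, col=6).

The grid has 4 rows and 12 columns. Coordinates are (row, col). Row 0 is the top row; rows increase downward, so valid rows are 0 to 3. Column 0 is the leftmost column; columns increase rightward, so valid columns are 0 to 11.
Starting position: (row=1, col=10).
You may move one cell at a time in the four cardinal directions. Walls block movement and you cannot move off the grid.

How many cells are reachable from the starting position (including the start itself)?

BFS flood-fill from (row=1, col=10):
  Distance 0: (row=1, col=10)
  Distance 1: (row=1, col=9), (row=1, col=11)
  Distance 2: (row=0, col=9), (row=0, col=11), (row=2, col=9), (row=2, col=11)
  Distance 3: (row=0, col=8), (row=2, col=8), (row=3, col=9), (row=3, col=11)
  Distance 4: (row=0, col=7), (row=2, col=7), (row=3, col=8), (row=3, col=10)
  Distance 5: (row=0, col=6), (row=3, col=7)
  Distance 6: (row=0, col=5), (row=1, col=6)
  Distance 7: (row=0, col=4), (row=1, col=5)
  Distance 8: (row=0, col=3), (row=1, col=4)
  Distance 9: (row=0, col=2), (row=1, col=3), (row=2, col=4)
  Distance 10: (row=0, col=1), (row=1, col=2), (row=2, col=3), (row=3, col=4)
  Distance 11: (row=0, col=0), (row=2, col=2), (row=3, col=5)
  Distance 12: (row=1, col=0), (row=3, col=2)
  Distance 13: (row=2, col=0)
  Distance 14: (row=3, col=0)
Total reachable: 37 (grid has 37 open cells total)

Answer: Reachable cells: 37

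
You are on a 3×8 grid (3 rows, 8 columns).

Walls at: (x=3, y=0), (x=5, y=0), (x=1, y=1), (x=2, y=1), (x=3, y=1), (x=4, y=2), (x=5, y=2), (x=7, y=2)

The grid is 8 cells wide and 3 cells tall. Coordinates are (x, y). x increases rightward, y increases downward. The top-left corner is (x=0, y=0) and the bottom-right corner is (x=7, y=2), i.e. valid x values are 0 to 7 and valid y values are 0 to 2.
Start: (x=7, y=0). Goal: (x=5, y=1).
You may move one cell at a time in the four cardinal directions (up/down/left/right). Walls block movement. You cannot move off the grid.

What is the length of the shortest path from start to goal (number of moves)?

Answer: Shortest path length: 3

Derivation:
BFS from (x=7, y=0) until reaching (x=5, y=1):
  Distance 0: (x=7, y=0)
  Distance 1: (x=6, y=0), (x=7, y=1)
  Distance 2: (x=6, y=1)
  Distance 3: (x=5, y=1), (x=6, y=2)  <- goal reached here
One shortest path (3 moves): (x=7, y=0) -> (x=6, y=0) -> (x=6, y=1) -> (x=5, y=1)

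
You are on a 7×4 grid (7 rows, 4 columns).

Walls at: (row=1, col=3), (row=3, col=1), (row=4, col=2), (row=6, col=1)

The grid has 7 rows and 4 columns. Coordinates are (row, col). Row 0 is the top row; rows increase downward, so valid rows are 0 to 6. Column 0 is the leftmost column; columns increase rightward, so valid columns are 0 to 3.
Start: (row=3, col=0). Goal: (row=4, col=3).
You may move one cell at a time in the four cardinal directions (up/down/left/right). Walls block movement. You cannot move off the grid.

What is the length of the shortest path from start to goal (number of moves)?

Answer: Shortest path length: 6

Derivation:
BFS from (row=3, col=0) until reaching (row=4, col=3):
  Distance 0: (row=3, col=0)
  Distance 1: (row=2, col=0), (row=4, col=0)
  Distance 2: (row=1, col=0), (row=2, col=1), (row=4, col=1), (row=5, col=0)
  Distance 3: (row=0, col=0), (row=1, col=1), (row=2, col=2), (row=5, col=1), (row=6, col=0)
  Distance 4: (row=0, col=1), (row=1, col=2), (row=2, col=3), (row=3, col=2), (row=5, col=2)
  Distance 5: (row=0, col=2), (row=3, col=3), (row=5, col=3), (row=6, col=2)
  Distance 6: (row=0, col=3), (row=4, col=3), (row=6, col=3)  <- goal reached here
One shortest path (6 moves): (row=3, col=0) -> (row=2, col=0) -> (row=2, col=1) -> (row=2, col=2) -> (row=2, col=3) -> (row=3, col=3) -> (row=4, col=3)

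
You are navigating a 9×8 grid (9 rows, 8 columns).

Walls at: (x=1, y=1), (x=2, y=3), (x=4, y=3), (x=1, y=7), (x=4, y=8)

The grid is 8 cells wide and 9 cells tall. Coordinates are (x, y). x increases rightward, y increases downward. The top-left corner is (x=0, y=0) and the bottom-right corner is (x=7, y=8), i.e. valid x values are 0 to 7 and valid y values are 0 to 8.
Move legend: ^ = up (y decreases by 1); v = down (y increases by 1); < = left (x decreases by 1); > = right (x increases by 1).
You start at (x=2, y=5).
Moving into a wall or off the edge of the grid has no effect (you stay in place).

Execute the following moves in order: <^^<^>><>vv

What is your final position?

Answer: Final position: (x=2, y=2)

Derivation:
Start: (x=2, y=5)
  < (left): (x=2, y=5) -> (x=1, y=5)
  ^ (up): (x=1, y=5) -> (x=1, y=4)
  ^ (up): (x=1, y=4) -> (x=1, y=3)
  < (left): (x=1, y=3) -> (x=0, y=3)
  ^ (up): (x=0, y=3) -> (x=0, y=2)
  > (right): (x=0, y=2) -> (x=1, y=2)
  > (right): (x=1, y=2) -> (x=2, y=2)
  < (left): (x=2, y=2) -> (x=1, y=2)
  > (right): (x=1, y=2) -> (x=2, y=2)
  v (down): blocked, stay at (x=2, y=2)
  v (down): blocked, stay at (x=2, y=2)
Final: (x=2, y=2)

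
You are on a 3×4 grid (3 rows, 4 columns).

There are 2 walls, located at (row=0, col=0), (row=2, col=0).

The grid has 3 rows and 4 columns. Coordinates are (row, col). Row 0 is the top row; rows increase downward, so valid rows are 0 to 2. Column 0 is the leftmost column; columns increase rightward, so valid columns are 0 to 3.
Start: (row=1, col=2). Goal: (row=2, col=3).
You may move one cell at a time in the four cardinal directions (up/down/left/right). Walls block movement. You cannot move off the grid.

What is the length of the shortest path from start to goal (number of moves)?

BFS from (row=1, col=2) until reaching (row=2, col=3):
  Distance 0: (row=1, col=2)
  Distance 1: (row=0, col=2), (row=1, col=1), (row=1, col=3), (row=2, col=2)
  Distance 2: (row=0, col=1), (row=0, col=3), (row=1, col=0), (row=2, col=1), (row=2, col=3)  <- goal reached here
One shortest path (2 moves): (row=1, col=2) -> (row=1, col=3) -> (row=2, col=3)

Answer: Shortest path length: 2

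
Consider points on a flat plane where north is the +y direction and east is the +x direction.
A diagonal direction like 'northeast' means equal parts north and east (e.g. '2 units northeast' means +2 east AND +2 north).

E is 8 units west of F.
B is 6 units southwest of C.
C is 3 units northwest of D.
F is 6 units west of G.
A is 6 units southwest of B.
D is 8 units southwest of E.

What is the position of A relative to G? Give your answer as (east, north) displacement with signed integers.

Answer: A is at (east=-37, north=-17) relative to G.

Derivation:
Place G at the origin (east=0, north=0).
  F is 6 units west of G: delta (east=-6, north=+0); F at (east=-6, north=0).
  E is 8 units west of F: delta (east=-8, north=+0); E at (east=-14, north=0).
  D is 8 units southwest of E: delta (east=-8, north=-8); D at (east=-22, north=-8).
  C is 3 units northwest of D: delta (east=-3, north=+3); C at (east=-25, north=-5).
  B is 6 units southwest of C: delta (east=-6, north=-6); B at (east=-31, north=-11).
  A is 6 units southwest of B: delta (east=-6, north=-6); A at (east=-37, north=-17).
Therefore A relative to G: (east=-37, north=-17).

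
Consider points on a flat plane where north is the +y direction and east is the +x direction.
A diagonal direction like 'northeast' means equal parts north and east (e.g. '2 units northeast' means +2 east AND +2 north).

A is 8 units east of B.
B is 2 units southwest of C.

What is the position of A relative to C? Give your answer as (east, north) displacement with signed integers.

Place C at the origin (east=0, north=0).
  B is 2 units southwest of C: delta (east=-2, north=-2); B at (east=-2, north=-2).
  A is 8 units east of B: delta (east=+8, north=+0); A at (east=6, north=-2).
Therefore A relative to C: (east=6, north=-2).

Answer: A is at (east=6, north=-2) relative to C.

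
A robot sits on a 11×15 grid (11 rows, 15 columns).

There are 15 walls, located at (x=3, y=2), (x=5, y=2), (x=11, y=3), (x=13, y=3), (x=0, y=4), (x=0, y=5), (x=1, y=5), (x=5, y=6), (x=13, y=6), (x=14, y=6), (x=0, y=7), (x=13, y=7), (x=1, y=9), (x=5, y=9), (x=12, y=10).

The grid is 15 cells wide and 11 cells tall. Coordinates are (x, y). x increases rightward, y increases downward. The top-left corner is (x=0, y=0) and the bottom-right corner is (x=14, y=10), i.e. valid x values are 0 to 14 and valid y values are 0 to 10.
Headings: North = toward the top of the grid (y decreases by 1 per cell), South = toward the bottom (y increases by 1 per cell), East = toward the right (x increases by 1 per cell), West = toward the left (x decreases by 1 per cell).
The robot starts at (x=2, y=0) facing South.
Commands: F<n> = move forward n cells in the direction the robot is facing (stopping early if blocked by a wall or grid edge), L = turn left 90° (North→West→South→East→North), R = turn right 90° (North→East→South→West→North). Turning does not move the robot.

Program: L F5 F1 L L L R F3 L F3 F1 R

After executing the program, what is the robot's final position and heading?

Start: (x=2, y=0), facing South
  L: turn left, now facing East
  F5: move forward 5, now at (x=7, y=0)
  F1: move forward 1, now at (x=8, y=0)
  L: turn left, now facing North
  L: turn left, now facing West
  L: turn left, now facing South
  R: turn right, now facing West
  F3: move forward 3, now at (x=5, y=0)
  L: turn left, now facing South
  F3: move forward 1/3 (blocked), now at (x=5, y=1)
  F1: move forward 0/1 (blocked), now at (x=5, y=1)
  R: turn right, now facing West
Final: (x=5, y=1), facing West

Answer: Final position: (x=5, y=1), facing West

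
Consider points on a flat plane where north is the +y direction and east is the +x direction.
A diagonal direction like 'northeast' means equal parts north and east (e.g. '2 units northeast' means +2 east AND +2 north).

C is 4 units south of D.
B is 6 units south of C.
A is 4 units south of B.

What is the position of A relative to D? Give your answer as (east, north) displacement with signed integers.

Place D at the origin (east=0, north=0).
  C is 4 units south of D: delta (east=+0, north=-4); C at (east=0, north=-4).
  B is 6 units south of C: delta (east=+0, north=-6); B at (east=0, north=-10).
  A is 4 units south of B: delta (east=+0, north=-4); A at (east=0, north=-14).
Therefore A relative to D: (east=0, north=-14).

Answer: A is at (east=0, north=-14) relative to D.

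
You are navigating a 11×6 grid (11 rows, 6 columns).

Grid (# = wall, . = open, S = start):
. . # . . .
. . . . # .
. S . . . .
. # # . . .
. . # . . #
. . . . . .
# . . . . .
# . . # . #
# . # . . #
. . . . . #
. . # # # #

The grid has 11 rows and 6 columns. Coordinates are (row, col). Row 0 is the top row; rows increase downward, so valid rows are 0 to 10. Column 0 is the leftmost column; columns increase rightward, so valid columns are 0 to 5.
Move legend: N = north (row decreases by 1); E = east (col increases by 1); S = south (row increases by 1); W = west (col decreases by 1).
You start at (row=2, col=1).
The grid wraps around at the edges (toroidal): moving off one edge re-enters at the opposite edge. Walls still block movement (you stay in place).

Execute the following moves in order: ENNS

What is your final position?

Answer: Final position: (row=2, col=2)

Derivation:
Start: (row=2, col=1)
  E (east): (row=2, col=1) -> (row=2, col=2)
  N (north): (row=2, col=2) -> (row=1, col=2)
  N (north): blocked, stay at (row=1, col=2)
  S (south): (row=1, col=2) -> (row=2, col=2)
Final: (row=2, col=2)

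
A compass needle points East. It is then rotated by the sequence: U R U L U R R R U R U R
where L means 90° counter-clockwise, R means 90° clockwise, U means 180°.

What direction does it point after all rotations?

Answer: Final heading: North

Derivation:
Start: East
  U (U-turn (180°)) -> West
  R (right (90° clockwise)) -> North
  U (U-turn (180°)) -> South
  L (left (90° counter-clockwise)) -> East
  U (U-turn (180°)) -> West
  R (right (90° clockwise)) -> North
  R (right (90° clockwise)) -> East
  R (right (90° clockwise)) -> South
  U (U-turn (180°)) -> North
  R (right (90° clockwise)) -> East
  U (U-turn (180°)) -> West
  R (right (90° clockwise)) -> North
Final: North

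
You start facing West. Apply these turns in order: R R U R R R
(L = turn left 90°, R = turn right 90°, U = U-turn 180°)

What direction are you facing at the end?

Answer: Final heading: South

Derivation:
Start: West
  R (right (90° clockwise)) -> North
  R (right (90° clockwise)) -> East
  U (U-turn (180°)) -> West
  R (right (90° clockwise)) -> North
  R (right (90° clockwise)) -> East
  R (right (90° clockwise)) -> South
Final: South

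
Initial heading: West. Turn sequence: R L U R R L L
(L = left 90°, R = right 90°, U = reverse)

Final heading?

Answer: Final heading: East

Derivation:
Start: West
  R (right (90° clockwise)) -> North
  L (left (90° counter-clockwise)) -> West
  U (U-turn (180°)) -> East
  R (right (90° clockwise)) -> South
  R (right (90° clockwise)) -> West
  L (left (90° counter-clockwise)) -> South
  L (left (90° counter-clockwise)) -> East
Final: East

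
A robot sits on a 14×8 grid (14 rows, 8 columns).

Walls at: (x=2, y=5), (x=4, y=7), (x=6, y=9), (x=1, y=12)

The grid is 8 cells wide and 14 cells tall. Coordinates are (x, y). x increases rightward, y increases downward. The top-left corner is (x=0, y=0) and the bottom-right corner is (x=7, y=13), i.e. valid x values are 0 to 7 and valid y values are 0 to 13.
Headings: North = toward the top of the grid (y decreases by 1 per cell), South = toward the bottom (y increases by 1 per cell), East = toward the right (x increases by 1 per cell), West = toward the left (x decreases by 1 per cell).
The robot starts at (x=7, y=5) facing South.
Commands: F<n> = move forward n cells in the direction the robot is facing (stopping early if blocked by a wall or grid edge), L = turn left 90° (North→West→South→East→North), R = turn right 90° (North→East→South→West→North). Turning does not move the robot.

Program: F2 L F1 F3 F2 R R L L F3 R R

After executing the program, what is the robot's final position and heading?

Start: (x=7, y=5), facing South
  F2: move forward 2, now at (x=7, y=7)
  L: turn left, now facing East
  F1: move forward 0/1 (blocked), now at (x=7, y=7)
  F3: move forward 0/3 (blocked), now at (x=7, y=7)
  F2: move forward 0/2 (blocked), now at (x=7, y=7)
  R: turn right, now facing South
  R: turn right, now facing West
  L: turn left, now facing South
  L: turn left, now facing East
  F3: move forward 0/3 (blocked), now at (x=7, y=7)
  R: turn right, now facing South
  R: turn right, now facing West
Final: (x=7, y=7), facing West

Answer: Final position: (x=7, y=7), facing West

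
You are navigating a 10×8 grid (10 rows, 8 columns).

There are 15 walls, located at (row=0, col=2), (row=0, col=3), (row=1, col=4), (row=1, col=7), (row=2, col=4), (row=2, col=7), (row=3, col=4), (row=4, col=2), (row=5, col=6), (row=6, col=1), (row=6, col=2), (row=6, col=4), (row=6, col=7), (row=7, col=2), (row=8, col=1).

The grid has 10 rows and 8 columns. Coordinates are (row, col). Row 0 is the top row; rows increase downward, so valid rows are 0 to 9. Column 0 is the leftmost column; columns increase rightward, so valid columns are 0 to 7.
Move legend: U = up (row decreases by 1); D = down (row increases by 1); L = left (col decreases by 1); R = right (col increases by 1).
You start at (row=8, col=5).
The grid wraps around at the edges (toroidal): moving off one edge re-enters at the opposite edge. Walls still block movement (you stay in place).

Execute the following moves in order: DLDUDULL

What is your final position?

Answer: Final position: (row=9, col=2)

Derivation:
Start: (row=8, col=5)
  D (down): (row=8, col=5) -> (row=9, col=5)
  L (left): (row=9, col=5) -> (row=9, col=4)
  D (down): (row=9, col=4) -> (row=0, col=4)
  U (up): (row=0, col=4) -> (row=9, col=4)
  D (down): (row=9, col=4) -> (row=0, col=4)
  U (up): (row=0, col=4) -> (row=9, col=4)
  L (left): (row=9, col=4) -> (row=9, col=3)
  L (left): (row=9, col=3) -> (row=9, col=2)
Final: (row=9, col=2)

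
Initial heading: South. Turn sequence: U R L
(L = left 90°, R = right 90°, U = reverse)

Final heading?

Start: South
  U (U-turn (180°)) -> North
  R (right (90° clockwise)) -> East
  L (left (90° counter-clockwise)) -> North
Final: North

Answer: Final heading: North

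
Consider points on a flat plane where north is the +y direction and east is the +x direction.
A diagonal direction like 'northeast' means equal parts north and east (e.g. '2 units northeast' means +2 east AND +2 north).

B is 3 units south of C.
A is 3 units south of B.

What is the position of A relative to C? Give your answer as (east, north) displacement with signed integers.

Place C at the origin (east=0, north=0).
  B is 3 units south of C: delta (east=+0, north=-3); B at (east=0, north=-3).
  A is 3 units south of B: delta (east=+0, north=-3); A at (east=0, north=-6).
Therefore A relative to C: (east=0, north=-6).

Answer: A is at (east=0, north=-6) relative to C.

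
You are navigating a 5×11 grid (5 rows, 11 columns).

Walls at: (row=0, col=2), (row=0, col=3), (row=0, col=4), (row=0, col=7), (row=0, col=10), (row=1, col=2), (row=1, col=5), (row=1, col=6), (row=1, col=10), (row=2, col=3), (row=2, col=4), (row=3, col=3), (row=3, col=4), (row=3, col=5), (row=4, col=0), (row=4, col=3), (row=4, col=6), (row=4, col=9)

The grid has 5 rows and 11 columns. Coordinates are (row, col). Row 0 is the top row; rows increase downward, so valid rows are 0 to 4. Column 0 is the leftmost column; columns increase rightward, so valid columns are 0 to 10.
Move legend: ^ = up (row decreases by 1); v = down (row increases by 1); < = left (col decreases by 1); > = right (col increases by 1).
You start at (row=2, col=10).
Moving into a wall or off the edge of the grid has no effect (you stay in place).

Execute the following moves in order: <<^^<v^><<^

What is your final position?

Answer: Final position: (row=0, col=8)

Derivation:
Start: (row=2, col=10)
  < (left): (row=2, col=10) -> (row=2, col=9)
  < (left): (row=2, col=9) -> (row=2, col=8)
  ^ (up): (row=2, col=8) -> (row=1, col=8)
  ^ (up): (row=1, col=8) -> (row=0, col=8)
  < (left): blocked, stay at (row=0, col=8)
  v (down): (row=0, col=8) -> (row=1, col=8)
  ^ (up): (row=1, col=8) -> (row=0, col=8)
  > (right): (row=0, col=8) -> (row=0, col=9)
  < (left): (row=0, col=9) -> (row=0, col=8)
  < (left): blocked, stay at (row=0, col=8)
  ^ (up): blocked, stay at (row=0, col=8)
Final: (row=0, col=8)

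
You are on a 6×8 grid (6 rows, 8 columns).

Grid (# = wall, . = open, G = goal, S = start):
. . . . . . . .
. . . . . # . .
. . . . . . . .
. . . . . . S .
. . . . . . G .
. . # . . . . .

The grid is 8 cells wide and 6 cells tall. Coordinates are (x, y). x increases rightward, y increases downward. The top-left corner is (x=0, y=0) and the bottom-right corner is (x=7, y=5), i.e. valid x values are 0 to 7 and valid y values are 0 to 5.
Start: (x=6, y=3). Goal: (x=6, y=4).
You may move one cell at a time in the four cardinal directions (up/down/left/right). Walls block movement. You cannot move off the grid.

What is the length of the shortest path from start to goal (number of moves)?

Answer: Shortest path length: 1

Derivation:
BFS from (x=6, y=3) until reaching (x=6, y=4):
  Distance 0: (x=6, y=3)
  Distance 1: (x=6, y=2), (x=5, y=3), (x=7, y=3), (x=6, y=4)  <- goal reached here
One shortest path (1 moves): (x=6, y=3) -> (x=6, y=4)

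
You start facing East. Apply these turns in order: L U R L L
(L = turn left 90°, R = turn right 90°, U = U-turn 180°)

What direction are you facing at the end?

Answer: Final heading: East

Derivation:
Start: East
  L (left (90° counter-clockwise)) -> North
  U (U-turn (180°)) -> South
  R (right (90° clockwise)) -> West
  L (left (90° counter-clockwise)) -> South
  L (left (90° counter-clockwise)) -> East
Final: East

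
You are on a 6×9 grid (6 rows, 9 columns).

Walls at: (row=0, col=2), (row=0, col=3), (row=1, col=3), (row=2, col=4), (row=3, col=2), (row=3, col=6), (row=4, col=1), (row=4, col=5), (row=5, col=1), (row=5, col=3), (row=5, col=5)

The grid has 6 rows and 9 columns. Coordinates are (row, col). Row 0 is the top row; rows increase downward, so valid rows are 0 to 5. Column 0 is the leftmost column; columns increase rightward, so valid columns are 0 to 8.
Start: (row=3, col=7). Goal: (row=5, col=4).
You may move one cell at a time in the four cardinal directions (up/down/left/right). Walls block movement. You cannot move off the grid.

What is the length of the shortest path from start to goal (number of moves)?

BFS from (row=3, col=7) until reaching (row=5, col=4):
  Distance 0: (row=3, col=7)
  Distance 1: (row=2, col=7), (row=3, col=8), (row=4, col=7)
  Distance 2: (row=1, col=7), (row=2, col=6), (row=2, col=8), (row=4, col=6), (row=4, col=8), (row=5, col=7)
  Distance 3: (row=0, col=7), (row=1, col=6), (row=1, col=8), (row=2, col=5), (row=5, col=6), (row=5, col=8)
  Distance 4: (row=0, col=6), (row=0, col=8), (row=1, col=5), (row=3, col=5)
  Distance 5: (row=0, col=5), (row=1, col=4), (row=3, col=4)
  Distance 6: (row=0, col=4), (row=3, col=3), (row=4, col=4)
  Distance 7: (row=2, col=3), (row=4, col=3), (row=5, col=4)  <- goal reached here
One shortest path (7 moves): (row=3, col=7) -> (row=2, col=7) -> (row=2, col=6) -> (row=2, col=5) -> (row=3, col=5) -> (row=3, col=4) -> (row=4, col=4) -> (row=5, col=4)

Answer: Shortest path length: 7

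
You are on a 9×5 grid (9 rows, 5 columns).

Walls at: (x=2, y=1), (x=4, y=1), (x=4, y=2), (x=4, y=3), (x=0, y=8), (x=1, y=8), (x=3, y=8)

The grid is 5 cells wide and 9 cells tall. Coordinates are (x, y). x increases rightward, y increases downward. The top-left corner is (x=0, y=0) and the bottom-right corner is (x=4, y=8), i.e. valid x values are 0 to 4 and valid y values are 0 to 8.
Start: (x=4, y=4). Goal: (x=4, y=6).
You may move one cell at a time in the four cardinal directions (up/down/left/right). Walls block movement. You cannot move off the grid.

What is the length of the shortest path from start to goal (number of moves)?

BFS from (x=4, y=4) until reaching (x=4, y=6):
  Distance 0: (x=4, y=4)
  Distance 1: (x=3, y=4), (x=4, y=5)
  Distance 2: (x=3, y=3), (x=2, y=4), (x=3, y=5), (x=4, y=6)  <- goal reached here
One shortest path (2 moves): (x=4, y=4) -> (x=4, y=5) -> (x=4, y=6)

Answer: Shortest path length: 2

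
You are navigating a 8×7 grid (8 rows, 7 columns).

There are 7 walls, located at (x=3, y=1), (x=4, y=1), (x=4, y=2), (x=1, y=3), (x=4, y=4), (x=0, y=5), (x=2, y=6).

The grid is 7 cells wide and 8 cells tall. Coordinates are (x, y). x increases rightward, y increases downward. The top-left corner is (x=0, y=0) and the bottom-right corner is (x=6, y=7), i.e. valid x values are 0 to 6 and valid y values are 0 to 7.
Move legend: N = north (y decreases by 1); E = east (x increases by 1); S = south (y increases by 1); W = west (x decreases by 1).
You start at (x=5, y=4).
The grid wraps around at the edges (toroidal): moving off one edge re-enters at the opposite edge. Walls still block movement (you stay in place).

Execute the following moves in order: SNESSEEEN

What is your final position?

Start: (x=5, y=4)
  S (south): (x=5, y=4) -> (x=5, y=5)
  N (north): (x=5, y=5) -> (x=5, y=4)
  E (east): (x=5, y=4) -> (x=6, y=4)
  S (south): (x=6, y=4) -> (x=6, y=5)
  S (south): (x=6, y=5) -> (x=6, y=6)
  E (east): (x=6, y=6) -> (x=0, y=6)
  E (east): (x=0, y=6) -> (x=1, y=6)
  E (east): blocked, stay at (x=1, y=6)
  N (north): (x=1, y=6) -> (x=1, y=5)
Final: (x=1, y=5)

Answer: Final position: (x=1, y=5)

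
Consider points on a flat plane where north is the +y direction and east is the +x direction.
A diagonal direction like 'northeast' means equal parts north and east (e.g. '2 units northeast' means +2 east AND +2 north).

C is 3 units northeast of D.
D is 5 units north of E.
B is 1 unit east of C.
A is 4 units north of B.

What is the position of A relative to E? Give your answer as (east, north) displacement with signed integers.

Answer: A is at (east=4, north=12) relative to E.

Derivation:
Place E at the origin (east=0, north=0).
  D is 5 units north of E: delta (east=+0, north=+5); D at (east=0, north=5).
  C is 3 units northeast of D: delta (east=+3, north=+3); C at (east=3, north=8).
  B is 1 unit east of C: delta (east=+1, north=+0); B at (east=4, north=8).
  A is 4 units north of B: delta (east=+0, north=+4); A at (east=4, north=12).
Therefore A relative to E: (east=4, north=12).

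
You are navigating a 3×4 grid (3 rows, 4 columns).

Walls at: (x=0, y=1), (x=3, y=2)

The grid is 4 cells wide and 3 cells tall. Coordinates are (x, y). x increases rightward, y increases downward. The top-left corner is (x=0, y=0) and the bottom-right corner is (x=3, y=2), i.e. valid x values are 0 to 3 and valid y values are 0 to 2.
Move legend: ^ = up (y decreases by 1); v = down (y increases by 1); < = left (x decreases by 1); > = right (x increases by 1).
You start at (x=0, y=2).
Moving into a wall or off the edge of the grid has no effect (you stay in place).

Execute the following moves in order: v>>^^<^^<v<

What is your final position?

Start: (x=0, y=2)
  v (down): blocked, stay at (x=0, y=2)
  > (right): (x=0, y=2) -> (x=1, y=2)
  > (right): (x=1, y=2) -> (x=2, y=2)
  ^ (up): (x=2, y=2) -> (x=2, y=1)
  ^ (up): (x=2, y=1) -> (x=2, y=0)
  < (left): (x=2, y=0) -> (x=1, y=0)
  ^ (up): blocked, stay at (x=1, y=0)
  ^ (up): blocked, stay at (x=1, y=0)
  < (left): (x=1, y=0) -> (x=0, y=0)
  v (down): blocked, stay at (x=0, y=0)
  < (left): blocked, stay at (x=0, y=0)
Final: (x=0, y=0)

Answer: Final position: (x=0, y=0)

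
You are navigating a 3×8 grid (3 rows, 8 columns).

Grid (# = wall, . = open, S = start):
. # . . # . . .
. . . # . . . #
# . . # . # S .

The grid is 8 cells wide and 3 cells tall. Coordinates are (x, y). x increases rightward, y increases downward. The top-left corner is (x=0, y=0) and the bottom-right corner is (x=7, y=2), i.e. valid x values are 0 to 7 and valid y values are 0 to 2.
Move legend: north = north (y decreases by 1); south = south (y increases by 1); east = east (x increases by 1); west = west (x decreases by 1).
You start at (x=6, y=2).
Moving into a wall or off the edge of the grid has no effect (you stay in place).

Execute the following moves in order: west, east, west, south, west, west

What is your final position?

Answer: Final position: (x=6, y=2)

Derivation:
Start: (x=6, y=2)
  west (west): blocked, stay at (x=6, y=2)
  east (east): (x=6, y=2) -> (x=7, y=2)
  west (west): (x=7, y=2) -> (x=6, y=2)
  south (south): blocked, stay at (x=6, y=2)
  west (west): blocked, stay at (x=6, y=2)
  west (west): blocked, stay at (x=6, y=2)
Final: (x=6, y=2)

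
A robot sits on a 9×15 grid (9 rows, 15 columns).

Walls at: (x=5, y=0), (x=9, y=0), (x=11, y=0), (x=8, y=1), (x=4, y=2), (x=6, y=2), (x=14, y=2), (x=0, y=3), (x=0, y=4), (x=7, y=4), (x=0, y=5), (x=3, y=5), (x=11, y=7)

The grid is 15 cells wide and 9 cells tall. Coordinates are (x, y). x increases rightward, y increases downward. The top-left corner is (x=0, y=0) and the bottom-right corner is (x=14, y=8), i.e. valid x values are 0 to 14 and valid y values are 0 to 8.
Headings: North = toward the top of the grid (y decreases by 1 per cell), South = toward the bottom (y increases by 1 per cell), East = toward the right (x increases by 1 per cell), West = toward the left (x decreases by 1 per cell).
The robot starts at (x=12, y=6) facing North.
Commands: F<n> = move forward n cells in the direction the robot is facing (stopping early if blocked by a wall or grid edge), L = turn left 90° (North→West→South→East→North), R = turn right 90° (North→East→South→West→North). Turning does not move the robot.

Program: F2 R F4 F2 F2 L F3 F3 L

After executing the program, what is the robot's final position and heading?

Start: (x=12, y=6), facing North
  F2: move forward 2, now at (x=12, y=4)
  R: turn right, now facing East
  F4: move forward 2/4 (blocked), now at (x=14, y=4)
  F2: move forward 0/2 (blocked), now at (x=14, y=4)
  F2: move forward 0/2 (blocked), now at (x=14, y=4)
  L: turn left, now facing North
  F3: move forward 1/3 (blocked), now at (x=14, y=3)
  F3: move forward 0/3 (blocked), now at (x=14, y=3)
  L: turn left, now facing West
Final: (x=14, y=3), facing West

Answer: Final position: (x=14, y=3), facing West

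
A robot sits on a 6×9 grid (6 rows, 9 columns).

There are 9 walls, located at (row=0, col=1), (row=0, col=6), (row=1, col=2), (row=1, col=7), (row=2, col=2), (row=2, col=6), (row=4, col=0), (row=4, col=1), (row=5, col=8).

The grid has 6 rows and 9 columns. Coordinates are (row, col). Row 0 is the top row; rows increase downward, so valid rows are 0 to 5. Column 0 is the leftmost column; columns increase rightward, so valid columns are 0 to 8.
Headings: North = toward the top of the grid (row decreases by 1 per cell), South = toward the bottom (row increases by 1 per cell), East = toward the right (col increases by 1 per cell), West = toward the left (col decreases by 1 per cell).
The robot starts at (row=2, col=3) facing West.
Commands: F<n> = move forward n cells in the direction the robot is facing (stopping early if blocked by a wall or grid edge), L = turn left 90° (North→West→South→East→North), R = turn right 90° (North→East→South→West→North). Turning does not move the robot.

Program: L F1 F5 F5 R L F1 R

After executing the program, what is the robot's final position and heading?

Start: (row=2, col=3), facing West
  L: turn left, now facing South
  F1: move forward 1, now at (row=3, col=3)
  F5: move forward 2/5 (blocked), now at (row=5, col=3)
  F5: move forward 0/5 (blocked), now at (row=5, col=3)
  R: turn right, now facing West
  L: turn left, now facing South
  F1: move forward 0/1 (blocked), now at (row=5, col=3)
  R: turn right, now facing West
Final: (row=5, col=3), facing West

Answer: Final position: (row=5, col=3), facing West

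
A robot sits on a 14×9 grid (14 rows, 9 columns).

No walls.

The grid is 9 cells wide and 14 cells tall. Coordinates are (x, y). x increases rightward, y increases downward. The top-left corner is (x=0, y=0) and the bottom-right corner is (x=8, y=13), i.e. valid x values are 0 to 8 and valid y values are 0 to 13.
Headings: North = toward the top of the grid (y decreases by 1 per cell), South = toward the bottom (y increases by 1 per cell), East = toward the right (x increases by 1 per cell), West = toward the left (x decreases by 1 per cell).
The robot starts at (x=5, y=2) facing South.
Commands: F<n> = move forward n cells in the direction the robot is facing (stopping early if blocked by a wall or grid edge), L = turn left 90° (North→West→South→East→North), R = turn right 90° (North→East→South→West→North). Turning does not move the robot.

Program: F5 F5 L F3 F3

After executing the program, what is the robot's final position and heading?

Answer: Final position: (x=8, y=12), facing East

Derivation:
Start: (x=5, y=2), facing South
  F5: move forward 5, now at (x=5, y=7)
  F5: move forward 5, now at (x=5, y=12)
  L: turn left, now facing East
  F3: move forward 3, now at (x=8, y=12)
  F3: move forward 0/3 (blocked), now at (x=8, y=12)
Final: (x=8, y=12), facing East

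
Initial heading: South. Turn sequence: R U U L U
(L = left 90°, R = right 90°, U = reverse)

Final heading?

Answer: Final heading: North

Derivation:
Start: South
  R (right (90° clockwise)) -> West
  U (U-turn (180°)) -> East
  U (U-turn (180°)) -> West
  L (left (90° counter-clockwise)) -> South
  U (U-turn (180°)) -> North
Final: North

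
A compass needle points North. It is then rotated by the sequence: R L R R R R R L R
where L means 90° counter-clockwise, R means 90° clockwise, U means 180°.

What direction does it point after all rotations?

Answer: Final heading: East

Derivation:
Start: North
  R (right (90° clockwise)) -> East
  L (left (90° counter-clockwise)) -> North
  R (right (90° clockwise)) -> East
  R (right (90° clockwise)) -> South
  R (right (90° clockwise)) -> West
  R (right (90° clockwise)) -> North
  R (right (90° clockwise)) -> East
  L (left (90° counter-clockwise)) -> North
  R (right (90° clockwise)) -> East
Final: East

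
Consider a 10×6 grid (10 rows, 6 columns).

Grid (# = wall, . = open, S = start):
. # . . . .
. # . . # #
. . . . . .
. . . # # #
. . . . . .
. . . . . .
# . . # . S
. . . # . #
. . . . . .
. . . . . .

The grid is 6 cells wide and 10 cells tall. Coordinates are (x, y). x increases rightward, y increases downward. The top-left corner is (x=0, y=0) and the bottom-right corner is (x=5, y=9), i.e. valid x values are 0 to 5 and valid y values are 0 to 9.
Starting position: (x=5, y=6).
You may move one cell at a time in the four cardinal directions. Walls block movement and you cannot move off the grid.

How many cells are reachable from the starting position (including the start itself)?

Answer: Reachable cells: 49

Derivation:
BFS flood-fill from (x=5, y=6):
  Distance 0: (x=5, y=6)
  Distance 1: (x=5, y=5), (x=4, y=6)
  Distance 2: (x=5, y=4), (x=4, y=5), (x=4, y=7)
  Distance 3: (x=4, y=4), (x=3, y=5), (x=4, y=8)
  Distance 4: (x=3, y=4), (x=2, y=5), (x=3, y=8), (x=5, y=8), (x=4, y=9)
  Distance 5: (x=2, y=4), (x=1, y=5), (x=2, y=6), (x=2, y=8), (x=3, y=9), (x=5, y=9)
  Distance 6: (x=2, y=3), (x=1, y=4), (x=0, y=5), (x=1, y=6), (x=2, y=7), (x=1, y=8), (x=2, y=9)
  Distance 7: (x=2, y=2), (x=1, y=3), (x=0, y=4), (x=1, y=7), (x=0, y=8), (x=1, y=9)
  Distance 8: (x=2, y=1), (x=1, y=2), (x=3, y=2), (x=0, y=3), (x=0, y=7), (x=0, y=9)
  Distance 9: (x=2, y=0), (x=3, y=1), (x=0, y=2), (x=4, y=2)
  Distance 10: (x=3, y=0), (x=0, y=1), (x=5, y=2)
  Distance 11: (x=0, y=0), (x=4, y=0)
  Distance 12: (x=5, y=0)
Total reachable: 49 (grid has 49 open cells total)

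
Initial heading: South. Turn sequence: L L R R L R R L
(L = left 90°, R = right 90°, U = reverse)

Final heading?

Answer: Final heading: South

Derivation:
Start: South
  L (left (90° counter-clockwise)) -> East
  L (left (90° counter-clockwise)) -> North
  R (right (90° clockwise)) -> East
  R (right (90° clockwise)) -> South
  L (left (90° counter-clockwise)) -> East
  R (right (90° clockwise)) -> South
  R (right (90° clockwise)) -> West
  L (left (90° counter-clockwise)) -> South
Final: South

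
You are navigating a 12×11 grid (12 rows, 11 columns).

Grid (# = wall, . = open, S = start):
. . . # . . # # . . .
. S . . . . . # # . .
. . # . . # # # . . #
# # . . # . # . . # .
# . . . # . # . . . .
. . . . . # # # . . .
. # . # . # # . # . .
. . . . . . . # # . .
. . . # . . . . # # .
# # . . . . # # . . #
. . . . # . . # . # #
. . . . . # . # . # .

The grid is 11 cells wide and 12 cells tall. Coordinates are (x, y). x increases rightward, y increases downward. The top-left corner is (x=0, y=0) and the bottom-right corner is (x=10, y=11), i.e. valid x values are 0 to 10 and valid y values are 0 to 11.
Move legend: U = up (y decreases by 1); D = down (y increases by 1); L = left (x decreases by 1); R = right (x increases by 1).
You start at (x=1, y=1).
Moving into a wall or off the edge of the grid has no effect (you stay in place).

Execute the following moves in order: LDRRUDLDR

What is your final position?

Answer: Final position: (x=1, y=2)

Derivation:
Start: (x=1, y=1)
  L (left): (x=1, y=1) -> (x=0, y=1)
  D (down): (x=0, y=1) -> (x=0, y=2)
  R (right): (x=0, y=2) -> (x=1, y=2)
  R (right): blocked, stay at (x=1, y=2)
  U (up): (x=1, y=2) -> (x=1, y=1)
  D (down): (x=1, y=1) -> (x=1, y=2)
  L (left): (x=1, y=2) -> (x=0, y=2)
  D (down): blocked, stay at (x=0, y=2)
  R (right): (x=0, y=2) -> (x=1, y=2)
Final: (x=1, y=2)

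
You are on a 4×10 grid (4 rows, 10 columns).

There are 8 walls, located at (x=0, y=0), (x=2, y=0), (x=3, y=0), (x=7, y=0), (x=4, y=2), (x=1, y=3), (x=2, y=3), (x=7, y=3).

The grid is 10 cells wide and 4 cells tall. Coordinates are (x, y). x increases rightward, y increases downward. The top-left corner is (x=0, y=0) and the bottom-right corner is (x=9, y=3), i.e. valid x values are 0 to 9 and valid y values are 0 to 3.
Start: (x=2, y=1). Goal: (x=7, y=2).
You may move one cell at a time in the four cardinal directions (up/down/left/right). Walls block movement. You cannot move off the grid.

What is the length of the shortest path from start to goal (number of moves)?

Answer: Shortest path length: 6

Derivation:
BFS from (x=2, y=1) until reaching (x=7, y=2):
  Distance 0: (x=2, y=1)
  Distance 1: (x=1, y=1), (x=3, y=1), (x=2, y=2)
  Distance 2: (x=1, y=0), (x=0, y=1), (x=4, y=1), (x=1, y=2), (x=3, y=2)
  Distance 3: (x=4, y=0), (x=5, y=1), (x=0, y=2), (x=3, y=3)
  Distance 4: (x=5, y=0), (x=6, y=1), (x=5, y=2), (x=0, y=3), (x=4, y=3)
  Distance 5: (x=6, y=0), (x=7, y=1), (x=6, y=2), (x=5, y=3)
  Distance 6: (x=8, y=1), (x=7, y=2), (x=6, y=3)  <- goal reached here
One shortest path (6 moves): (x=2, y=1) -> (x=3, y=1) -> (x=4, y=1) -> (x=5, y=1) -> (x=6, y=1) -> (x=7, y=1) -> (x=7, y=2)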